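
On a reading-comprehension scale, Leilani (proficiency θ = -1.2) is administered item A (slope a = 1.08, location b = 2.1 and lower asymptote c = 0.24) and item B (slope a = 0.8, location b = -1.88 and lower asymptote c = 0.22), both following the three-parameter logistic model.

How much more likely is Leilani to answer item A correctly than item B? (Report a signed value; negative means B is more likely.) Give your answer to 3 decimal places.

P(θ) = c + (1 − c) · 1 / (1 + exp(−a(θ − b)))
P_A = 0.2609
P_B = 0.7135
P_A − P_B = -0.4526

-0.453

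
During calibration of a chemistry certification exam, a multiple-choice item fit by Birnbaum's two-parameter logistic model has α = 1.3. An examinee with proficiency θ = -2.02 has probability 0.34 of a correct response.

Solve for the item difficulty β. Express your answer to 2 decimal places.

-1.51

P(θ) = 1 / (1 + exp(−α(θ − β)))
logit(0.34) = ln(0.34/0.66) = -0.6633
β = θ − logit/(α) = -2.02 − (-0.6633)/1.3000 = -1.5098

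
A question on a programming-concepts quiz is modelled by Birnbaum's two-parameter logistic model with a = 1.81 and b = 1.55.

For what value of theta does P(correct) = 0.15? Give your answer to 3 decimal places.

P(theta) = 1 / (1 + exp(−a(theta − b)))
logit = ln(0.1500/0.8500) = -1.7346
theta = b + logit/(a) = 1.55 + (-1.7346)/1.8100 = 0.5917

0.592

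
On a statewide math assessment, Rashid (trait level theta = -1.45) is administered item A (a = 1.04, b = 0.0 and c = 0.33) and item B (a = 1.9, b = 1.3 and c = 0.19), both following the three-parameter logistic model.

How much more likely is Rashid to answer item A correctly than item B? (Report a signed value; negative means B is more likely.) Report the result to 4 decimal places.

P(theta) = c + (1 − c) · 1 / (1 + exp(−a(theta − b)))
P_A = 0.4514
P_B = 0.1943
P_A − P_B = 0.2571

0.2571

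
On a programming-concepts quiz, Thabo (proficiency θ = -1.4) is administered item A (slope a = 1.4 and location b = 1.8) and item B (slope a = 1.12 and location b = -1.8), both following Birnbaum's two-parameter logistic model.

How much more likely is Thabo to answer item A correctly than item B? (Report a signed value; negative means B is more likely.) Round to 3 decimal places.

P(θ) = 1 / (1 + exp(−a(θ − b)))
P_A = 0.0112
P_B = 0.6102
P_A − P_B = -0.5990

-0.599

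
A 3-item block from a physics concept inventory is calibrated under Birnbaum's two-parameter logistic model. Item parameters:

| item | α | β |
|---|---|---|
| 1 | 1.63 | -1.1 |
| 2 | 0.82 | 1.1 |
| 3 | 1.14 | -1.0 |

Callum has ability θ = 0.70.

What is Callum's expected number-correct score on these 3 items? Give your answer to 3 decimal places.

2.242

P(θ) = 1 / (1 + exp(−α(θ − β)))
P_1 = 1/(1+e^{-2.9340}) = 0.9495
P_2 = 1/(1+e^{0.3280}) = 0.4187
P_3 = 1/(1+e^{-1.9380}) = 0.8741
E[score] = 0.9495 + 0.4187 + 0.8741 = 2.2424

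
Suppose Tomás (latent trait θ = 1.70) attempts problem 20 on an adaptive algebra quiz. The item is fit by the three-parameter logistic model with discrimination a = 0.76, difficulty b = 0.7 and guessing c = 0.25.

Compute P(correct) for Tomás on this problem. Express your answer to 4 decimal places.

0.7610

P(θ) = c + (1 − c) · 1 / (1 + exp(−a(θ − b)))
Exponent: 0.76 × (1.70 − 0.7) = 0.7600
1/(1 + e^{-0.7600}) = 0.6814
P = 0.25 + 0.75 × 0.6814 = 0.7610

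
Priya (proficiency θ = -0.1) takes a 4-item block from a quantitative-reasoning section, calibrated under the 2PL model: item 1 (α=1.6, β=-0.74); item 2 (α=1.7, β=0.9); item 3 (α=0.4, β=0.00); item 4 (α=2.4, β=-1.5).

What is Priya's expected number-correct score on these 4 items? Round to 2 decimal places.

P(θ) = 1 / (1 + exp(−α(θ − β)))
P_1 = 1/(1+e^{-1.0240}) = 0.7358
P_2 = 1/(1+e^{1.7000}) = 0.1545
P_3 = 1/(1+e^{0.0400}) = 0.4900
P_4 = 1/(1+e^{-3.3600}) = 0.9664
E[score] = 0.7358 + 0.1545 + 0.4900 + 0.9664 = 2.3466

2.35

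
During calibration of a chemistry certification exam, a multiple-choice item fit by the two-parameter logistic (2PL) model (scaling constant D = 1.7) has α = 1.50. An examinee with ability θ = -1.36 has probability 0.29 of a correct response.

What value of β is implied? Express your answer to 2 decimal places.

P(θ) = 1 / (1 + exp(−D·α(θ − β)))
logit(0.29) = ln(0.29/0.71) = -0.8954
β = θ − logit/(1.7·α) = -1.36 − (-0.8954)/2.5500 = -1.0089

-1.01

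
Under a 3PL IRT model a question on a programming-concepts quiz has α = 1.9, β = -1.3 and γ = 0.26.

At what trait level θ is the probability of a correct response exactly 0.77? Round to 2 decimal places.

P(θ) = γ + (1 − γ) · 1 / (1 + exp(−α(θ − β)))
Remove guessing floor: (0.77 − 0.26)/(1 − 0.26) = 0.6892
logit = ln(0.6892/0.3108) = 0.7963
θ = β + logit/(α) = -1.3 + 0.7963/1.9000 = -0.8809

-0.88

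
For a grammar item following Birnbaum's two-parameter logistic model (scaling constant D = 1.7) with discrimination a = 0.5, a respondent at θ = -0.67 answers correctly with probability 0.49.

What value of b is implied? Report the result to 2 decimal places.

P(θ) = 1 / (1 + exp(−D·a(θ − b)))
logit(0.49) = ln(0.49/0.51) = -0.0400
b = θ − logit/(1.7·a) = -0.67 − (-0.0400)/0.8500 = -0.6229

-0.62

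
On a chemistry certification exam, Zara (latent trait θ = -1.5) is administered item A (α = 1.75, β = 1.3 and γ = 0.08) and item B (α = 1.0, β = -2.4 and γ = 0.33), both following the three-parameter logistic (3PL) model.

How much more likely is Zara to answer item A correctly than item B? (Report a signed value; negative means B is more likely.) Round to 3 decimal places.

-0.720

P(θ) = γ + (1 − γ) · 1 / (1 + exp(−α(θ − β)))
P_A = 0.0868
P_B = 0.8063
P_A − P_B = -0.7195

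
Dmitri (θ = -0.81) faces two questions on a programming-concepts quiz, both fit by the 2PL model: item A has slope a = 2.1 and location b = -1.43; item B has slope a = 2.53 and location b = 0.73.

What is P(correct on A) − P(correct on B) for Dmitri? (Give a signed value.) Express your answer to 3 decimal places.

0.766

P(θ) = 1 / (1 + exp(−a(θ − b)))
P_A = 0.7862
P_B = 0.0199
P_A − P_B = 0.7663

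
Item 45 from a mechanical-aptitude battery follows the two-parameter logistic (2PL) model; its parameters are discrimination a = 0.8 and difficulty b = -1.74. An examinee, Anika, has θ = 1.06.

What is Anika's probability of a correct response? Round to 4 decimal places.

P(θ) = 1 / (1 + exp(−a(θ − b)))
Exponent: 0.8 × (1.06 − (-1.74)) = 2.2400
1/(1 + e^{-2.2400}) = 0.9038

0.9038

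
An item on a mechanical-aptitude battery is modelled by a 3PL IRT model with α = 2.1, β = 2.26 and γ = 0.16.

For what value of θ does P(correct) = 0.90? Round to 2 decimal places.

3.21

P(θ) = γ + (1 − γ) · 1 / (1 + exp(−α(θ − β)))
Remove guessing floor: (0.90 − 0.16)/(1 − 0.16) = 0.8810
logit = ln(0.8810/0.1190) = 2.0015
θ = β + logit/(α) = 2.26 + 2.0015/2.1000 = 3.2131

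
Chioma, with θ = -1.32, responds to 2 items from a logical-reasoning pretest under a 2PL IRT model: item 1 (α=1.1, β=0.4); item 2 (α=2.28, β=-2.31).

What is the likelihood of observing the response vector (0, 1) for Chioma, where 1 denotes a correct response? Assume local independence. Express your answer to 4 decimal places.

P(θ) = 1 / (1 + exp(−α(θ − β)))
P_1 = 1/(1+e^{1.8920}) = 0.1310
P_2 = 1/(1+e^{-2.2572}) = 0.9053
L = (1−P_1) × P_2 = 0.8690 × 0.9053 = 0.78666

0.7867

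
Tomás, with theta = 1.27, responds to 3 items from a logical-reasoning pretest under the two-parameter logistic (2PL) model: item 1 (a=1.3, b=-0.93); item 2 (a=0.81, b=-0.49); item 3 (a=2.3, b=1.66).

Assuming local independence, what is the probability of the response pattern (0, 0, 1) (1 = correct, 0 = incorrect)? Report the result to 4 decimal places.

0.0030

P(theta) = 1 / (1 + exp(−a(theta − b)))
P_1 = 1/(1+e^{-2.8600}) = 0.9458
P_2 = 1/(1+e^{-1.4256}) = 0.8062
P_3 = 1/(1+e^{0.8970}) = 0.2897
L = (1−P_1) × (1−P_2) × P_3 = 0.0542 × 0.1938 × 0.2897 = 0.00304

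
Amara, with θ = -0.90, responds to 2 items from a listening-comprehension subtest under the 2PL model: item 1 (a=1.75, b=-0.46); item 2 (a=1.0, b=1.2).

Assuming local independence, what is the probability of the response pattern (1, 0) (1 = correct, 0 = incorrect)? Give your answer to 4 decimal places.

P(θ) = 1 / (1 + exp(−a(θ − b)))
P_1 = 1/(1+e^{0.7700}) = 0.3165
P_2 = 1/(1+e^{2.1000}) = 0.1091
L = P_1 × (1−P_2) = 0.3165 × 0.8909 = 0.28195

0.2820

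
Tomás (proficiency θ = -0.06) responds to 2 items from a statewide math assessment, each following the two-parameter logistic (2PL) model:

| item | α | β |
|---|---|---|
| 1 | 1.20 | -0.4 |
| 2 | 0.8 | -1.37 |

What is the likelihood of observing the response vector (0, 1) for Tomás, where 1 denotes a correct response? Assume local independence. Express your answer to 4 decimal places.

P(θ) = 1 / (1 + exp(−α(θ − β)))
P_1 = 1/(1+e^{-0.4080}) = 0.6006
P_2 = 1/(1+e^{-1.0480}) = 0.7404
L = (1−P_1) × P_2 = 0.3994 × 0.7404 = 0.29571

0.2957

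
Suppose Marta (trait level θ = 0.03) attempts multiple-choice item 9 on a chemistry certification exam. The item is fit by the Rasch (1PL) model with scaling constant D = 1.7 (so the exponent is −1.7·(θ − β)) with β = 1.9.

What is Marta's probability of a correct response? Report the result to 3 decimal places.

P(θ) = 1 / (1 + exp(−D·(θ − β)))
Exponent: 1.7 × (0.03 − 1.9) = -3.1790
1/(1 + e^{3.1790}) = 0.0400
P = 0.0400

0.040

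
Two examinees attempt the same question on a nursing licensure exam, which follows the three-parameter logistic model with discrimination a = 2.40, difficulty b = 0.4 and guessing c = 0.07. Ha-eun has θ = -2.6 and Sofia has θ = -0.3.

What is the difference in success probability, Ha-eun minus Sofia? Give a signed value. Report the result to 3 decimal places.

P(θ) = c + (1 − c) · 1 / (1 + exp(−a(θ − b)))
P(Ha-eun) = 0.0707  [exponent -7.2000]
P(Sofia) = 0.2161  [exponent -1.6800]
Difference = 0.0707 − 0.2161 = -0.1454

-0.145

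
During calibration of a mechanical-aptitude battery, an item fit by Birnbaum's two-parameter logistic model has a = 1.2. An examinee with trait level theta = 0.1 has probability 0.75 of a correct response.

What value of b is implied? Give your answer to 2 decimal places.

-0.82

P(theta) = 1 / (1 + exp(−a(theta − b)))
logit(0.75) = ln(0.75/0.25) = 1.0986
b = theta − logit/(a) = 0.1 − 1.0986/1.2000 = -0.8155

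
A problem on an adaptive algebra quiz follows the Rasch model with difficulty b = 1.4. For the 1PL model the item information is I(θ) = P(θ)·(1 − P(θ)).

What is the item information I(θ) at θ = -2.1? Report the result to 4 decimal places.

0.0285

P = 1/(1+e^{3.5000}) = 0.0293
P(1−P) = 0.0293 × 0.9707 = 0.0285
I = P(1−P) = 0.02845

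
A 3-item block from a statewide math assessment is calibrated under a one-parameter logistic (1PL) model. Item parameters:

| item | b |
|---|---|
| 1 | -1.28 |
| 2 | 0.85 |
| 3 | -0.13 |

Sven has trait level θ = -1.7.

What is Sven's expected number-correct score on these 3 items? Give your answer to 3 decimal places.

P(θ) = 1 / (1 + exp(−(θ − b)))
P_1 = 1/(1+e^{0.4200}) = 0.3965
P_2 = 1/(1+e^{2.5500}) = 0.0724
P_3 = 1/(1+e^{1.5700}) = 0.1722
E[score] = 0.3965 + 0.0724 + 0.1722 = 0.6412

0.641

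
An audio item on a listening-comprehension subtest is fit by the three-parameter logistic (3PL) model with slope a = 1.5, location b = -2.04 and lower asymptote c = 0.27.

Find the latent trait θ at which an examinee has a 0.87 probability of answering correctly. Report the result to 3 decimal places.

P(θ) = c + (1 − c) · 1 / (1 + exp(−a(θ − b)))
Remove guessing floor: (0.87 − 0.27)/(1 − 0.27) = 0.8219
logit = ln(0.8219/0.1781) = 1.5294
θ = b + logit/(a) = -2.04 + 1.5294/1.5000 = -1.0204

-1.020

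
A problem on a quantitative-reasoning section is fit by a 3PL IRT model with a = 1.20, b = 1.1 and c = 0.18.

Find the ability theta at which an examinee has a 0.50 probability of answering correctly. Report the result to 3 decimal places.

P(theta) = c + (1 − c) · 1 / (1 + exp(−a(theta − b)))
Remove guessing floor: (0.50 − 0.18)/(1 − 0.18) = 0.3902
logit = ln(0.3902/0.6098) = -0.4463
theta = b + logit/(a) = 1.1 + (-0.4463)/1.2000 = 0.7281

0.728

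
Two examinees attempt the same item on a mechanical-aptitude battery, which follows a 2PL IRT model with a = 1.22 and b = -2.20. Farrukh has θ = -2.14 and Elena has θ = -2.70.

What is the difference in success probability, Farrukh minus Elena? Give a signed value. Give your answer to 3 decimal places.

P(θ) = 1 / (1 + exp(−a(θ − b)))
P(Farrukh) = 0.5183  [exponent 0.0732]
P(Elena) = 0.3521  [exponent -0.6100]
Difference = 0.5183 − 0.3521 = 0.1662

0.166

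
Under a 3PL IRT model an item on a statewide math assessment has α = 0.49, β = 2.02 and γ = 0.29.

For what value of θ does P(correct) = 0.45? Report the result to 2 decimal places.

P(θ) = γ + (1 − γ) · 1 / (1 + exp(−α(θ − β)))
Remove guessing floor: (0.45 − 0.29)/(1 − 0.29) = 0.2254
logit = ln(0.2254/0.7746) = -1.2347
θ = β + logit/(α) = 2.02 + (-1.2347)/0.4900 = -0.4999

-0.50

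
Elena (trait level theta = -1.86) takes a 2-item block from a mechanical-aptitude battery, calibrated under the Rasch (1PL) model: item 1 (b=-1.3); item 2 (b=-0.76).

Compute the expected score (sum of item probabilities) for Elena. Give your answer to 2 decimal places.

P(theta) = 1 / (1 + exp(−(theta − b)))
P_1 = 1/(1+e^{0.5600}) = 0.3635
P_2 = 1/(1+e^{1.1000}) = 0.2497
E[score] = 0.3635 + 0.2497 = 0.6133

0.61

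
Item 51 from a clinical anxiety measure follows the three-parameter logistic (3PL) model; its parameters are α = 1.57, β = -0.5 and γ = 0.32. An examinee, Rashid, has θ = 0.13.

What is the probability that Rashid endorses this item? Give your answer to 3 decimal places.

P(θ) = γ + (1 − γ) · 1 / (1 + exp(−α(θ − β)))
Exponent: 1.57 × (0.13 − (-0.5)) = 0.9891
1/(1 + e^{-0.9891}) = 0.7289
P = 0.32 + 0.68 × 0.7289 = 0.8157

0.816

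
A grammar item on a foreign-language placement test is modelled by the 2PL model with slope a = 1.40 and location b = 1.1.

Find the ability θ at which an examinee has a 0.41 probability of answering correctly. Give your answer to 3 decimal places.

P(θ) = 1 / (1 + exp(−a(θ − b)))
logit = ln(0.4100/0.5900) = -0.3640
θ = b + logit/(a) = 1.1 + (-0.3640)/1.4000 = 0.8400

0.840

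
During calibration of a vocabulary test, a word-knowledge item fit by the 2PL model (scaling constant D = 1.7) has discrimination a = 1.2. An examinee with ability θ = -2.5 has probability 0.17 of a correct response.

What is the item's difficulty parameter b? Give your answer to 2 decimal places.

-1.72

P(θ) = 1 / (1 + exp(−D·a(θ − b)))
logit(0.17) = ln(0.17/0.83) = -1.5856
b = θ − logit/(1.7·a) = -2.5 − (-1.5856)/2.0400 = -1.7227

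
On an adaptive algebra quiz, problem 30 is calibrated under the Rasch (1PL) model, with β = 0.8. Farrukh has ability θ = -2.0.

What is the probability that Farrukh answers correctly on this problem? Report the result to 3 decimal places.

P(θ) = 1 / (1 + exp(−(θ − β)))
Exponent: (-2.0 − 0.8) = -2.8000
1/(1 + e^{2.8000}) = 0.0573
P = 0.0573

0.057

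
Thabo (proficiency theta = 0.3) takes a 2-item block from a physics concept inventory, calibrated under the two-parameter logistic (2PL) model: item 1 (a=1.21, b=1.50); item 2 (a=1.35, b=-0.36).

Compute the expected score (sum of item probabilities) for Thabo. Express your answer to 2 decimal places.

0.90

P(theta) = 1 / (1 + exp(−a(theta − b)))
P_1 = 1/(1+e^{1.4520}) = 0.1897
P_2 = 1/(1+e^{-0.8910}) = 0.7091
E[score] = 0.1897 + 0.7091 = 0.8988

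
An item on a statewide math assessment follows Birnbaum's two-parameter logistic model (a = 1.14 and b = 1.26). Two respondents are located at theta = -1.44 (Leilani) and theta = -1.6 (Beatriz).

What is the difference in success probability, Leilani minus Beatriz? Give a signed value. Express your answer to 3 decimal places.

P(theta) = 1 / (1 + exp(−a(theta − b)))
P(Leilani) = 0.0440  [exponent -3.0780]
P(Beatriz) = 0.0370  [exponent -3.2604]
Difference = 0.0440 − 0.0370 = 0.0071

0.007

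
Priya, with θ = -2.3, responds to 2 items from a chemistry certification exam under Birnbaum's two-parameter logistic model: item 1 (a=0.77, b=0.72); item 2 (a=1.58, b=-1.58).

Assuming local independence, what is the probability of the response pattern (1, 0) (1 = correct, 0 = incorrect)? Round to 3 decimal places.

P(θ) = 1 / (1 + exp(−a(θ − b)))
P_1 = 1/(1+e^{2.3254}) = 0.0890
P_2 = 1/(1+e^{1.1376}) = 0.2428
L = P_1 × (1−P_2) = 0.0890 × 0.7572 = 0.06743

0.067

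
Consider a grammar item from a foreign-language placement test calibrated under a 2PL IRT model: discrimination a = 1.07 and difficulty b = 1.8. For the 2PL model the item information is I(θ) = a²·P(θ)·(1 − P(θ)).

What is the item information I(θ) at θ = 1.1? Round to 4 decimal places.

P = 1/(1+e^{0.7490}) = 0.3210
P(1−P) = 0.3210 × 0.6790 = 0.2180
I = a² × P(1−P) = 1.07² × 0.2180 = 0.24956

0.2496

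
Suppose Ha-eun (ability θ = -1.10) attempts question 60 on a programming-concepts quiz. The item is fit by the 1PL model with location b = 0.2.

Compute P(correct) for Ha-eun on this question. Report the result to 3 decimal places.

P(θ) = 1 / (1 + exp(−(θ − b)))
Exponent: (-1.10 − 0.2) = -1.3000
1/(1 + e^{1.3000}) = 0.2142
P = 0.2142

0.214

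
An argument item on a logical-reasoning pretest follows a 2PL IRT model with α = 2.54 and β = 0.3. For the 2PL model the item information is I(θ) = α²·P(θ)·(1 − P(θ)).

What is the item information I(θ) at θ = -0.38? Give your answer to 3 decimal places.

P = 1/(1+e^{1.7272}) = 0.1509
P(1−P) = 0.1509 × 0.8491 = 0.1282
I = α² × P(1−P) = 2.54² × 0.1282 = 0.82685

0.827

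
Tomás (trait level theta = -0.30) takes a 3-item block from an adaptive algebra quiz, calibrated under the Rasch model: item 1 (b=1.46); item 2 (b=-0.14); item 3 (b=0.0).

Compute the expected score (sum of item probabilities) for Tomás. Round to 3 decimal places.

1.032

P(theta) = 1 / (1 + exp(−(theta − b)))
P_1 = 1/(1+e^{1.7600}) = 0.1468
P_2 = 1/(1+e^{0.1600}) = 0.4601
P_3 = 1/(1+e^{0.3000}) = 0.4256
E[score] = 0.1468 + 0.4601 + 0.4256 = 1.0324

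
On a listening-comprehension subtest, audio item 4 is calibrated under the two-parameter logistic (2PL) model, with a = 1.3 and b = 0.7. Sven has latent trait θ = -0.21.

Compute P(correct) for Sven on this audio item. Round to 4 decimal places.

P(θ) = 1 / (1 + exp(−a(θ − b)))
Exponent: 1.3 × (-0.21 − 0.7) = -1.1830
1/(1 + e^{1.1830}) = 0.2345

0.2345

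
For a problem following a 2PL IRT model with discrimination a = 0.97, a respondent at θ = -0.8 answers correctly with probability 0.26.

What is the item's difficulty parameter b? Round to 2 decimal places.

P(θ) = 1 / (1 + exp(−a(θ − b)))
logit(0.26) = ln(0.26/0.74) = -1.0460
b = θ − logit/(a) = -0.8 − (-1.0460)/0.9700 = 0.2783

0.28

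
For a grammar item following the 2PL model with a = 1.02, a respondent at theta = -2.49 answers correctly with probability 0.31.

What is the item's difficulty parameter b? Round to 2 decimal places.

P(theta) = 1 / (1 + exp(−a(theta − b)))
logit(0.31) = ln(0.31/0.69) = -0.8001
b = theta − logit/(a) = -2.49 − (-0.8001)/1.0200 = -1.7056

-1.71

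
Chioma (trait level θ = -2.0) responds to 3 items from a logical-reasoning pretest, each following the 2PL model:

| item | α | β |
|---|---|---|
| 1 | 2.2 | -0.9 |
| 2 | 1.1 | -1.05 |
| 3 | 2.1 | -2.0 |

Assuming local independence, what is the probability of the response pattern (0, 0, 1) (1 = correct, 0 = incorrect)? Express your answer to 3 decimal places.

0.340

P(θ) = 1 / (1 + exp(−α(θ − β)))
P_1 = 1/(1+e^{2.4200}) = 0.0817
P_2 = 1/(1+e^{1.0450}) = 0.2602
P_3 = 1/(1+e^{0.0000}) = 0.5000
L = (1−P_1) × (1−P_2) × P_3 = 0.9183 × 0.7398 × 0.5000 = 0.33970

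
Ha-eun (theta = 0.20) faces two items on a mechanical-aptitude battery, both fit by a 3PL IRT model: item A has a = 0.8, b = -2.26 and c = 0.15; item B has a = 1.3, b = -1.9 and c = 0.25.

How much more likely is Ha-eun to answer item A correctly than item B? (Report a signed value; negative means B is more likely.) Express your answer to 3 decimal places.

-0.058

P(theta) = c + (1 − c) · 1 / (1 + exp(−a(theta − b)))
P_A = 0.8958
P_B = 0.9541
P_A − P_B = -0.0583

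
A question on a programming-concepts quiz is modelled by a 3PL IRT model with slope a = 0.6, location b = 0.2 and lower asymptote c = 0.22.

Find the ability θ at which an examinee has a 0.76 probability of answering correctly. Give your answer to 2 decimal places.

P(θ) = c + (1 − c) · 1 / (1 + exp(−a(θ − b)))
Remove guessing floor: (0.76 − 0.22)/(1 − 0.22) = 0.6923
logit = ln(0.6923/0.3077) = 0.8109
θ = b + logit/(a) = 0.2 + 0.8109/0.6000 = 1.5516

1.55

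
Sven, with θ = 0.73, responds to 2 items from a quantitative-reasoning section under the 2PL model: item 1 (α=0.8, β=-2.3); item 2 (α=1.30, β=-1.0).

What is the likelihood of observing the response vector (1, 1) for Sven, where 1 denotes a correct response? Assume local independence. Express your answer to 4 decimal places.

P(θ) = 1 / (1 + exp(−α(θ − β)))
P_1 = 1/(1+e^{-2.4240}) = 0.9186
P_2 = 1/(1+e^{-2.2490}) = 0.9046
L = P_1 × P_2 = 0.9186 × 0.9046 = 0.83097

0.8310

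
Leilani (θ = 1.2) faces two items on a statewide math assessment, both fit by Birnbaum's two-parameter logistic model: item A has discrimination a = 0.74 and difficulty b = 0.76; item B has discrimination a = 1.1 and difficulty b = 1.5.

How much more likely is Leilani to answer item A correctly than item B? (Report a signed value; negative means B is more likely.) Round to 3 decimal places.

0.162

P(θ) = 1 / (1 + exp(−a(θ − b)))
P_A = 0.5807
P_B = 0.4182
P_A − P_B = 0.1624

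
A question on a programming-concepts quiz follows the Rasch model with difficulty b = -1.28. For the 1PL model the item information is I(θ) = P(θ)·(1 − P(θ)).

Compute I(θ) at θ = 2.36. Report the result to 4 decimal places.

P = 1/(1+e^{-3.6400}) = 0.9744
P(1−P) = 0.9744 × 0.0256 = 0.0249
I = P(1−P) = 0.02493

0.0249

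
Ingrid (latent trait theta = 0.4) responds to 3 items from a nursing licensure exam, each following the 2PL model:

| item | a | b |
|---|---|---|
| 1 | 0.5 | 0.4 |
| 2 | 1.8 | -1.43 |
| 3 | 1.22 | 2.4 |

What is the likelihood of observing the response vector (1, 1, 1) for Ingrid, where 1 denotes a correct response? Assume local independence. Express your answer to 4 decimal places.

0.0387

P(theta) = 1 / (1 + exp(−a(theta − b)))
P_1 = 1/(1+e^{0.0000}) = 0.5000
P_2 = 1/(1+e^{-3.2940}) = 0.9642
P_3 = 1/(1+e^{2.4400}) = 0.0802
L = P_1 × P_2 × P_3 = 0.5000 × 0.9642 × 0.0802 = 0.03865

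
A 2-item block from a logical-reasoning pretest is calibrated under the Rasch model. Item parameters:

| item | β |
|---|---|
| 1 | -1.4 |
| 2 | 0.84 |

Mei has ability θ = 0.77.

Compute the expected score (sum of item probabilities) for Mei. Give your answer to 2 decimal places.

1.38

P(θ) = 1 / (1 + exp(−(θ − β)))
P_1 = 1/(1+e^{-2.1700}) = 0.8975
P_2 = 1/(1+e^{0.0700}) = 0.4825
E[score] = 0.8975 + 0.4825 = 1.3800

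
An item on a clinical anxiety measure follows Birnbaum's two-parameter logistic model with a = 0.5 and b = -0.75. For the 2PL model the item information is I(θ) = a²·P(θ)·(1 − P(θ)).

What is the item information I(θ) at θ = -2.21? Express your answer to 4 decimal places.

0.0549

P = 1/(1+e^{0.7300}) = 0.3252
P(1−P) = 0.3252 × 0.6748 = 0.2194
I = a² × P(1−P) = 0.5² × 0.2194 = 0.05486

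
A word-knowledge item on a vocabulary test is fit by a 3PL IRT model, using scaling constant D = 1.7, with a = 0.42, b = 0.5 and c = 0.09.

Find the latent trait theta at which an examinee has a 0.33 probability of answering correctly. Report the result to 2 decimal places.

-0.94

P(theta) = c + (1 − c) · 1 / (1 + exp(−D·a(theta − b)))
Remove guessing floor: (0.33 − 0.09)/(1 − 0.09) = 0.2637
logit = ln(0.2637/0.7363) = -1.0266
theta = b + logit/(1.7·a) = 0.5 + (-1.0266)/0.7140 = -0.9379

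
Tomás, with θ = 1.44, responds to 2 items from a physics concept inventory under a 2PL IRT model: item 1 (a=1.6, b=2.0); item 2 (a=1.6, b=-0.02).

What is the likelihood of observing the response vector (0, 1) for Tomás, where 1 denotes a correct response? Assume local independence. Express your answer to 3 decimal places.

P(θ) = 1 / (1 + exp(−a(θ − b)))
P_1 = 1/(1+e^{0.8960}) = 0.2899
P_2 = 1/(1+e^{-2.3360}) = 0.9118
L = (1−P_1) × P_2 = 0.7101 × 0.9118 = 0.64750

0.648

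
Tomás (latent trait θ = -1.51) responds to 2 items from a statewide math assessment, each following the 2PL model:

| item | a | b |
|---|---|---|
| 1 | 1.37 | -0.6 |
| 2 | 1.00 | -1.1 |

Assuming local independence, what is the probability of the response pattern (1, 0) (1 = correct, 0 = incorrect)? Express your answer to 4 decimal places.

P(θ) = 1 / (1 + exp(−a(θ − b)))
P_1 = 1/(1+e^{1.2467}) = 0.2233
P_2 = 1/(1+e^{0.4100}) = 0.3989
L = P_1 × (1−P_2) = 0.2233 × 0.6011 = 0.13421

0.1342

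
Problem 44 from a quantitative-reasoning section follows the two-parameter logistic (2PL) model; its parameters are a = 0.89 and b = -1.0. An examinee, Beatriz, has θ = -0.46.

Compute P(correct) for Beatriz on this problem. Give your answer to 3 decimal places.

P(θ) = 1 / (1 + exp(−a(θ − b)))
Exponent: 0.89 × (-0.46 − (-1.0)) = 0.4806
1/(1 + e^{-0.4806}) = 0.6179

0.618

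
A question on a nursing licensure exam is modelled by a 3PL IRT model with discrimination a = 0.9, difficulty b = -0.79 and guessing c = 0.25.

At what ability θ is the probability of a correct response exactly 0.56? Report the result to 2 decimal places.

-1.18

P(θ) = c + (1 − c) · 1 / (1 + exp(−a(θ − b)))
Remove guessing floor: (0.56 − 0.25)/(1 − 0.25) = 0.4133
logit = ln(0.4133/0.5867) = -0.3502
θ = b + logit/(a) = -0.79 + (-0.3502)/0.9000 = -1.1791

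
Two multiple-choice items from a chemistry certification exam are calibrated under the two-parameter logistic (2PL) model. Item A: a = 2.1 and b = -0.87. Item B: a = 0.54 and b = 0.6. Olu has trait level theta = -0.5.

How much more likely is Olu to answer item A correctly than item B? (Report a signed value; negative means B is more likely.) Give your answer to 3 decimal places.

P(theta) = 1 / (1 + exp(−a(theta − b)))
P_A = 0.6850
P_B = 0.3557
P_A − P_B = 0.3293

0.329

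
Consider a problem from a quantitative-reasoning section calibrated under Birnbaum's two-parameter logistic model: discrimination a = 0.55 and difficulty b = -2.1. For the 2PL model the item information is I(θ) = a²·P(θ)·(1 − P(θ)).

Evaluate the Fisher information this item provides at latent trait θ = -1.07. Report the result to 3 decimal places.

P = 1/(1+e^{-0.5665}) = 0.6380
P(1−P) = 0.6380 × 0.3620 = 0.2310
I = a² × P(1−P) = 0.55² × 0.2310 = 0.06987

0.070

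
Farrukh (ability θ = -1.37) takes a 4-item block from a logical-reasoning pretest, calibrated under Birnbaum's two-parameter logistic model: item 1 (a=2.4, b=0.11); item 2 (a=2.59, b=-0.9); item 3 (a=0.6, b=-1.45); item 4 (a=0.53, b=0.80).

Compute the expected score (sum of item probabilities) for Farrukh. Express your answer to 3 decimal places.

1.009

P(θ) = 1 / (1 + exp(−a(θ − b)))
P_1 = 1/(1+e^{3.5520}) = 0.0279
P_2 = 1/(1+e^{1.2173}) = 0.2284
P_3 = 1/(1+e^{-0.0480}) = 0.5120
P_4 = 1/(1+e^{1.1501}) = 0.2405
E[score] = 0.0279 + 0.2284 + 0.5120 + 0.2405 = 1.0087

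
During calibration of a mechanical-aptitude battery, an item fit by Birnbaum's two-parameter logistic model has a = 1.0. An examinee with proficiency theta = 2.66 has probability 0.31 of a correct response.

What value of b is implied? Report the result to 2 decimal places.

3.46

P(theta) = 1 / (1 + exp(−a(theta − b)))
logit(0.31) = ln(0.31/0.69) = -0.8001
b = theta − logit/(a) = 2.66 − (-0.8001)/1.0000 = 3.4601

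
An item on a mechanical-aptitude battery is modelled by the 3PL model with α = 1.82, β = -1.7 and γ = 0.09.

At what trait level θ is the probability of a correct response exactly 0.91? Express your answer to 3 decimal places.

-0.486

P(θ) = γ + (1 − γ) · 1 / (1 + exp(−α(θ − β)))
Remove guessing floor: (0.91 − 0.09)/(1 − 0.09) = 0.9011
logit = ln(0.9011/0.0989) = 2.2095
θ = β + logit/(α) = -1.7 + 2.2095/1.8200 = -0.4860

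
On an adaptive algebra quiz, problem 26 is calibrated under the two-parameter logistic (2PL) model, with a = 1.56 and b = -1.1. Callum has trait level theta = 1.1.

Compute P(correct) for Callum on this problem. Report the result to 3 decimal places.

0.969

P(theta) = 1 / (1 + exp(−a(theta − b)))
Exponent: 1.56 × (1.1 − (-1.1)) = 3.4320
1/(1 + e^{-3.4320}) = 0.9687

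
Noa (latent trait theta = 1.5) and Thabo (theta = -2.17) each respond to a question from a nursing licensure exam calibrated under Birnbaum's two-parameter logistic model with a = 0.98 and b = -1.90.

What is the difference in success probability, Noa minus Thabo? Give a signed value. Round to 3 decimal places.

P(theta) = 1 / (1 + exp(−a(theta − b)))
P(Noa) = 0.9655  [exponent 3.3320]
P(Thabo) = 0.4342  [exponent -0.2646]
Difference = 0.9655 − 0.4342 = 0.5313

0.531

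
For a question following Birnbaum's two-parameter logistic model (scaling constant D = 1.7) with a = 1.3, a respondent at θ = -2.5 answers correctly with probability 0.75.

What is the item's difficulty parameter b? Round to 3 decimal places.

-2.997

P(θ) = 1 / (1 + exp(−D·a(θ − b)))
logit(0.75) = ln(0.75/0.25) = 1.0986
b = θ − logit/(1.7·a) = -2.5 − 1.0986/2.2100 = -2.9971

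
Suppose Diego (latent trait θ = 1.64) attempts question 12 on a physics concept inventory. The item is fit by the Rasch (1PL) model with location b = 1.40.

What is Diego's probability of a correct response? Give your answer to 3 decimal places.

P(θ) = 1 / (1 + exp(−(θ − b)))
Exponent: (1.64 − 1.40) = 0.2400
1/(1 + e^{-0.2400}) = 0.5597
P = 0.5597

0.560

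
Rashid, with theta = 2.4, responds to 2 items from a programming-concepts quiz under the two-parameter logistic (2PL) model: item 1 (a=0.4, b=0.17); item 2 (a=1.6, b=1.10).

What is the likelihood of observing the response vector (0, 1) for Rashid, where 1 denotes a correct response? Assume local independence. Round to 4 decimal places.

0.2584

P(theta) = 1 / (1 + exp(−a(theta − b)))
P_1 = 1/(1+e^{-0.8920}) = 0.7093
P_2 = 1/(1+e^{-2.0800}) = 0.8889
L = (1−P_1) × P_2 = 0.2907 × 0.8889 = 0.25841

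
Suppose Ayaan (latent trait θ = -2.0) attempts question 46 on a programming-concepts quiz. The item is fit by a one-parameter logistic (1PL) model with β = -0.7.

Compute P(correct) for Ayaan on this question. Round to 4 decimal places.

0.2142

P(θ) = 1 / (1 + exp(−(θ − β)))
Exponent: (-2.0 − (-0.7)) = -1.3000
1/(1 + e^{1.3000}) = 0.2142
P = 0.2142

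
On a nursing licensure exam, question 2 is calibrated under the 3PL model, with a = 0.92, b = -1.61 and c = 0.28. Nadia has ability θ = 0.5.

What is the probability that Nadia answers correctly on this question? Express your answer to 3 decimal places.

P(θ) = c + (1 − c) · 1 / (1 + exp(−a(θ − b)))
Exponent: 0.92 × (0.5 − (-1.61)) = 1.9412
1/(1 + e^{-1.9412}) = 0.8745
P = 0.28 + 0.72 × 0.8745 = 0.9096

0.910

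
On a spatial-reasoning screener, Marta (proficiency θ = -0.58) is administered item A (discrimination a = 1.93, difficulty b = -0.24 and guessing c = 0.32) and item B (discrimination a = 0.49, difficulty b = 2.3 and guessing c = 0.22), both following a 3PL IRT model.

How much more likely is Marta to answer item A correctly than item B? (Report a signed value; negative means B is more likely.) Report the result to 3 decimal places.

P(θ) = c + (1 − c) · 1 / (1 + exp(−a(θ − b)))
P_A = 0.5523
P_B = 0.3729
P_A − P_B = 0.1794

0.179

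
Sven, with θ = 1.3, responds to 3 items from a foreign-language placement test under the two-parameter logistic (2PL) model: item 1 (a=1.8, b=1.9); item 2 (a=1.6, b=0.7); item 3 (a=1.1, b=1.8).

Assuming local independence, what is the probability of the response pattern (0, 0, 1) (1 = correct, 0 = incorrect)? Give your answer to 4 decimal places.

P(θ) = 1 / (1 + exp(−a(θ − b)))
P_1 = 1/(1+e^{1.0800}) = 0.2535
P_2 = 1/(1+e^{-0.9600}) = 0.7231
P_3 = 1/(1+e^{0.5500}) = 0.3659
L = (1−P_1) × (1−P_2) × P_3 = 0.7465 × 0.2769 × 0.3659 = 0.07562

0.0756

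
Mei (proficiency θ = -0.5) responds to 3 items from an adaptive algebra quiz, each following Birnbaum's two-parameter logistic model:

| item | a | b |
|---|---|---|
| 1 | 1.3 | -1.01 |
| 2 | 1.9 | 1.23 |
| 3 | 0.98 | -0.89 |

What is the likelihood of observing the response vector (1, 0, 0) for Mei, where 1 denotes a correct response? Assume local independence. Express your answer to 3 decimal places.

P(θ) = 1 / (1 + exp(−a(θ − b)))
P_1 = 1/(1+e^{-0.6630}) = 0.6599
P_2 = 1/(1+e^{3.2870}) = 0.0360
P_3 = 1/(1+e^{-0.3822}) = 0.5944
L = P_1 × (1−P_2) × (1−P_3) = 0.6599 × 0.9640 × 0.4056 = 0.25803

0.258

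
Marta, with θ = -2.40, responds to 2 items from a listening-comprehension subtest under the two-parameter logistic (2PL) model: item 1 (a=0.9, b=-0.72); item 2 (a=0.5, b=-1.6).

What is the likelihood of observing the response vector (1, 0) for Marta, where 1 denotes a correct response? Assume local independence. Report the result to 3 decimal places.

0.108

P(θ) = 1 / (1 + exp(−a(θ − b)))
P_1 = 1/(1+e^{1.5120}) = 0.1806
P_2 = 1/(1+e^{0.4000}) = 0.4013
L = P_1 × (1−P_2) = 0.1806 × 0.5987 = 0.10815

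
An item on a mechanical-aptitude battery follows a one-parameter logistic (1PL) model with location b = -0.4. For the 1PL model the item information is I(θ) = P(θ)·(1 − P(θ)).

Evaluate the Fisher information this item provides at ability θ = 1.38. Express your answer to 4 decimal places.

P = 1/(1+e^{-1.7800}) = 0.8557
P(1−P) = 0.8557 × 0.1443 = 0.1235
I = P(1−P) = 0.12348

0.1235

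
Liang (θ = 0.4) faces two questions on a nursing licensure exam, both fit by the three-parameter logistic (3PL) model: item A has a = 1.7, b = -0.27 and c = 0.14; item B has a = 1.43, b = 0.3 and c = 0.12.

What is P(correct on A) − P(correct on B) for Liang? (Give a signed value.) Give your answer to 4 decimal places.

0.2000

P(θ) = c + (1 − c) · 1 / (1 + exp(−a(θ − b)))
P_A = 0.7914
P_B = 0.5914
P_A − P_B = 0.2000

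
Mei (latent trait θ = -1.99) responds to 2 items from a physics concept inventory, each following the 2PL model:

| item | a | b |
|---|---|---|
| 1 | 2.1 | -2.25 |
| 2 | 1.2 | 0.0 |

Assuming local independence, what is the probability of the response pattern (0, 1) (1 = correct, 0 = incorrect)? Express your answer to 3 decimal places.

P(θ) = 1 / (1 + exp(−a(θ − b)))
P_1 = 1/(1+e^{-0.5460}) = 0.6332
P_2 = 1/(1+e^{2.3880}) = 0.0841
L = (1−P_1) × P_2 = 0.3668 × 0.0841 = 0.03084

0.031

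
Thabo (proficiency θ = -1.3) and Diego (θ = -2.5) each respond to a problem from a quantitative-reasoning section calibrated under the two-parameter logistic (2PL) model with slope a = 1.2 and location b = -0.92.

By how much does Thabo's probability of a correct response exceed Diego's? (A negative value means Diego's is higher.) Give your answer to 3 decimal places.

0.257

P(θ) = 1 / (1 + exp(−a(θ − b)))
P(Thabo) = 0.3879  [exponent -0.4560]
P(Diego) = 0.1306  [exponent -1.8960]
Difference = 0.3879 − 0.1306 = 0.2574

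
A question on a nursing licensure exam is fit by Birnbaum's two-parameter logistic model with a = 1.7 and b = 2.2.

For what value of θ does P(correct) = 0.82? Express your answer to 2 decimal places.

P(θ) = 1 / (1 + exp(−a(θ − b)))
logit = ln(0.8200/0.1800) = 1.5163
θ = b + logit/(a) = 2.2 + 1.5163/1.7000 = 3.0920

3.09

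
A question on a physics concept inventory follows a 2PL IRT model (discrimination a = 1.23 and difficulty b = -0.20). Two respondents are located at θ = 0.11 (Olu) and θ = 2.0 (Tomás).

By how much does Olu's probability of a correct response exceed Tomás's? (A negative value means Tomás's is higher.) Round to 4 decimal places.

P(θ) = 1 / (1 + exp(−a(θ − b)))
P(Olu) = 0.5942  [exponent 0.3813]
P(Tomás) = 0.9374  [exponent 2.7060]
Difference = 0.5942 − 0.9374 = -0.3432

-0.3432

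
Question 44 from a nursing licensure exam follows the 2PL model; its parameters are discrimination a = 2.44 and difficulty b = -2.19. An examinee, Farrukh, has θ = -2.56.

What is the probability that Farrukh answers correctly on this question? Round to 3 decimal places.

P(θ) = 1 / (1 + exp(−a(θ − b)))
Exponent: 2.44 × (-2.56 − (-2.19)) = -0.9028
1/(1 + e^{0.9028}) = 0.2885

0.288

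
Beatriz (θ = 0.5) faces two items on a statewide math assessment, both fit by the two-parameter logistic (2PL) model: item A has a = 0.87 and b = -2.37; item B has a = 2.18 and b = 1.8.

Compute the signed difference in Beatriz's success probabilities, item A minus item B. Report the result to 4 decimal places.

0.8684

P(θ) = 1 / (1 + exp(−a(θ − b)))
P_A = 0.9239
P_B = 0.0555
P_A − P_B = 0.8684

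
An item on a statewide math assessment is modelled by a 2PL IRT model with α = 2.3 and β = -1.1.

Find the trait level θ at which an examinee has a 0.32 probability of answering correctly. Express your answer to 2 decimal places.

-1.43

P(θ) = 1 / (1 + exp(−α(θ − β)))
logit = ln(0.3200/0.6800) = -0.7538
θ = β + logit/(α) = -1.1 + (-0.7538)/2.3000 = -1.4277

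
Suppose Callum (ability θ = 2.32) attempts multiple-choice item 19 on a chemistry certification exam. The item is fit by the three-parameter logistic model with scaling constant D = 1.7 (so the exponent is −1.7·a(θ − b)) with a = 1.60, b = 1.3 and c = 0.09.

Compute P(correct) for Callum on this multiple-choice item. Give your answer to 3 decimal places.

P(θ) = c + (1 − c) · 1 / (1 + exp(−D·a(θ − b)))
Exponent: 1.7 × 1.60 × (2.32 − 1.3) = 2.7744
1/(1 + e^{-2.7744}) = 0.9413
P = 0.09 + 0.91 × 0.9413 = 0.9466

0.947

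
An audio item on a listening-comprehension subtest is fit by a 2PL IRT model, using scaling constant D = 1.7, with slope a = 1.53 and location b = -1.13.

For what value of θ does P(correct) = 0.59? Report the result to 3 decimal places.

P(θ) = 1 / (1 + exp(−D·a(θ − b)))
logit = ln(0.5900/0.4100) = 0.3640
θ = b + logit/(1.7·a) = -1.13 + 0.3640/2.6010 = -0.9901

-0.990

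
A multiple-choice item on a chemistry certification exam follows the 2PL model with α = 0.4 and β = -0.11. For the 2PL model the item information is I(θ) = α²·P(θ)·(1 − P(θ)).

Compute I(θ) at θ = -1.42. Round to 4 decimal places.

0.0374

P = 1/(1+e^{0.5240}) = 0.3719
P(1−P) = 0.3719 × 0.6281 = 0.2336
I = α² × P(1−P) = 0.4² × 0.2336 = 0.03738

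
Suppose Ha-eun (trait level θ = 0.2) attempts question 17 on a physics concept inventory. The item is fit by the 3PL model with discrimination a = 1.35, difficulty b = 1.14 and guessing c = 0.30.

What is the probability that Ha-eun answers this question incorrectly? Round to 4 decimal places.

P(θ) = c + (1 − c) · 1 / (1 + exp(−a(θ − b)))
Exponent: 1.35 × (0.2 − 1.14) = -1.2690
1/(1 + e^{1.2690}) = 0.2194
P = 0.30 + 0.70 × 0.2194 = 0.4536
P(incorrect) = 1 − 0.4536 = 0.5464

0.5464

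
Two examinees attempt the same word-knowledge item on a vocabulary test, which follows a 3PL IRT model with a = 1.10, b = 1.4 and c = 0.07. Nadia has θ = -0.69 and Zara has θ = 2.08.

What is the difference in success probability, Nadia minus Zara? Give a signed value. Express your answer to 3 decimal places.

-0.546

P(θ) = c + (1 − c) · 1 / (1 + exp(−a(θ − b)))
P(Nadia) = 0.1548  [exponent -2.2990]
P(Zara) = 0.7012  [exponent 0.7480]
Difference = 0.1548 − 0.7012 = -0.5464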